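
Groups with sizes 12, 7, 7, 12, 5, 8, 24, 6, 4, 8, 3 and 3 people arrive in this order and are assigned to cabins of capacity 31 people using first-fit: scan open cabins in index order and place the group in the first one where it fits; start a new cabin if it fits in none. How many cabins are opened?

  12 → cabin 1 (new)  [load 12/31]
  7 → cabin 1  [load 19/31]
  7 → cabin 1  [load 26/31]
  12 → cabin 2 (new)  [load 12/31]
  5 → cabin 1  [load 31/31]
  8 → cabin 2  [load 20/31]
  24 → cabin 3 (new)  [load 24/31]
  6 → cabin 2  [load 26/31]
  4 → cabin 2  [load 30/31]
  8 → cabin 4 (new)  [load 8/31]
  3 → cabin 3  [load 27/31]
  3 → cabin 3  [load 30/31]
4 cabins opened.

4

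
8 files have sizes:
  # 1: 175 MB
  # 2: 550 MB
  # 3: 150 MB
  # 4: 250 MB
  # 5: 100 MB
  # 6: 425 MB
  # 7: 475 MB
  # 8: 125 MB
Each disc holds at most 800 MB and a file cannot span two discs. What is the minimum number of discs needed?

3

Total = 550 + 475 + 425 + 250 + 175 + 150 + 125 + 100 = 2250 MB.
Lower bound: ⌈2250/800⌉ = 3 discs.
A packing using 3 discs:
  disc 1: 550 + 250 = 800
  disc 2: 475 + 175 + 150 = 800
  disc 3: 425 + 125 + 100 = 650
This matches the lower bound, so 3 is optimal.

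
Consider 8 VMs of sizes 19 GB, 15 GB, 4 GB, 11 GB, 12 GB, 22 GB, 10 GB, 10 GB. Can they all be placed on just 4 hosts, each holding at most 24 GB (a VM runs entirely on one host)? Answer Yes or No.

Total = 103 GB; ⌈103/24⌉ = 5.
At least 5 hosts are required, but only 4 are allowed.

No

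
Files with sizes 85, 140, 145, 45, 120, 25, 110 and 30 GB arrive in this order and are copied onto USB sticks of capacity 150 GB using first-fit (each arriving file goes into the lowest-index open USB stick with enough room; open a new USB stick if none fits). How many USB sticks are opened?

  85 → USB stick 1 (new)  [load 85/150]
  140 → USB stick 2 (new)  [load 140/150]
  145 → USB stick 3 (new)  [load 145/150]
  45 → USB stick 1  [load 130/150]
  120 → USB stick 4 (new)  [load 120/150]
  25 → USB stick 4  [load 145/150]
  110 → USB stick 5 (new)  [load 110/150]
  30 → USB stick 5  [load 140/150]
5 USB sticks opened.

5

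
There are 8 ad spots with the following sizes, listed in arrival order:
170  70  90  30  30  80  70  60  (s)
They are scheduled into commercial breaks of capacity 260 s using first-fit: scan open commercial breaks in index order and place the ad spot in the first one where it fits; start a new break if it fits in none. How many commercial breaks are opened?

3

  170 → break 1 (new)  [load 170/260]
  70 → break 1  [load 240/260]
  90 → break 2 (new)  [load 90/260]
  30 → break 2  [load 120/260]
  30 → break 2  [load 150/260]
  80 → break 2  [load 230/260]
  70 → break 3 (new)  [load 70/260]
  60 → break 3  [load 130/260]
3 commercial breaks opened.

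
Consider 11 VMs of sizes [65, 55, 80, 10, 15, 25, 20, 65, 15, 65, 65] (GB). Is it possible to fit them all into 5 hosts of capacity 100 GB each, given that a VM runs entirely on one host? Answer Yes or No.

Total = 480 GB; ⌈480/100⌉ = 5.
6 VMs each exceed half the capacity and cannot share a host, forcing at least 6 hosts.
At least 6 hosts are required, but only 5 are allowed.

No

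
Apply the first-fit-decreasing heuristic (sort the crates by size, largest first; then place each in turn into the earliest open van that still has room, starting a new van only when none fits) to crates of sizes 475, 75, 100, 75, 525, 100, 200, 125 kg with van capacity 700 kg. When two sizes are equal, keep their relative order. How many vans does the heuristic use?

3

Sorted descending: 525, 475, 200, 125, 100, 100, 75, 75.
  525 → van 1 (new)  [load 525/700]
  475 → van 2 (new)  [load 475/700]
  200 → van 2  [load 675/700]
  125 → van 1  [load 650/700]
  100 → van 3 (new)  [load 100/700]
  100 → van 3  [load 200/700]
  75 → van 3  [load 275/700]
  75 → van 3  [load 350/700]
3 vans opened.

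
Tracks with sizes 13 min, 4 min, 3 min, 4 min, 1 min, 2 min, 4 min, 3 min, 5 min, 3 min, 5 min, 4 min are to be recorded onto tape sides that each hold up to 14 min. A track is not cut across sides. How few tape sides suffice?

4

Total = 13 + 5 + 5 + 4 + 4 + 4 + 4 + 3 + 3 + 3 + 2 + 1 = 51 min.
Lower bound: ⌈51/14⌉ = 4 tape sides.
A packing using 4 tape sides:
  side 1: 13 + 1 = 14
  side 2: 5 + 5 + 4 = 14
  side 3: 4 + 4 + 4 + 2 = 14
  side 4: 3 + 3 + 3 = 9
This matches the lower bound, so 4 is optimal.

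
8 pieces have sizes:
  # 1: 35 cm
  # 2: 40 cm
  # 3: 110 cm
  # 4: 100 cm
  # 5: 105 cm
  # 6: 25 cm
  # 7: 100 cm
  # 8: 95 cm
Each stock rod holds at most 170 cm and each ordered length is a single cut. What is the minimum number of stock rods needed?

5

Total = 110 + 105 + 100 + 100 + 95 + 40 + 35 + 25 = 610 cm.
Lower bound: ⌈610/170⌉ = 4 stock rods.
Also, 5 pieces each exceed 85 cm, and no two of those can share a stock rod, so at least 5 stock rods are needed.
A packing using 5 stock rods:
  stock rod 1: 110 + 40 = 150
  stock rod 2: 105 + 35 + 25 = 165
  stock rod 3: 100 = 100
  stock rod 4: 100 = 100
  stock rod 5: 95 = 95
This matches the lower bound, so 5 is optimal.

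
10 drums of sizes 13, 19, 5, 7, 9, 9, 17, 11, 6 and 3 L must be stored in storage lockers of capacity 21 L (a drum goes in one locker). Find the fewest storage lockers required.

5

Total = 19 + 17 + 13 + 11 + 9 + 9 + 7 + 6 + 5 + 3 = 99 L.
Lower bound: ⌈99/21⌉ = 5 storage lockers.
A packing using 5 storage lockers:
  locker 1: 19 = 19
  locker 2: 17 + 3 = 20
  locker 3: 13 + 7 = 20
  locker 4: 11 + 9 = 20
  locker 5: 9 + 6 + 5 = 20
This matches the lower bound, so 5 is optimal.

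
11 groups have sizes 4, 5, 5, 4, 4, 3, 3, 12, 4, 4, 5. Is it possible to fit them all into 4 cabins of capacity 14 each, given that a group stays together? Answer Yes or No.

A valid assignment using 4 cabins:
  cabin 1: 12 = 12
  cabin 2: 5 + 5 + 4 = 14
  cabin 3: 5 + 4 + 4 = 13
  cabin 4: 4 + 4 + 3 + 3 = 14
Every load is within 14, so 4 cabins suffice.

Yes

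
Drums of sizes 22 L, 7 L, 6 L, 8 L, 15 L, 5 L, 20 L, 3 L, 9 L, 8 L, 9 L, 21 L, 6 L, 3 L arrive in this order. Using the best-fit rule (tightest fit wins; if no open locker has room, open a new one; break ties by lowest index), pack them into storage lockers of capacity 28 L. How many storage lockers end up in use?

  22 → locker 1 (new)  [load 22/28]
  7 → locker 2 (new)  [load 7/28]
  6 → locker 1  [load 28/28]
  8 → locker 2  [load 15/28]
  15 → locker 3 (new)  [load 15/28]
  5 → locker 2  [load 20/28]
  20 → locker 4 (new)  [load 20/28]
  3 → locker 2  [load 23/28]
  9 → locker 3  [load 24/28]
  8 → locker 4  [load 28/28]
  9 → locker 5 (new)  [load 9/28]
  21 → locker 6 (new)  [load 21/28]
  6 → locker 6  [load 27/28]
  3 → locker 3  [load 27/28]
6 storage lockers opened.

6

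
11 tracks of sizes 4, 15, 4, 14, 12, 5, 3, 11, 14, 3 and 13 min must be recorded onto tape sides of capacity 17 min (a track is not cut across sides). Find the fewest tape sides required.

6

Total = 15 + 14 + 14 + 13 + 12 + 11 + 5 + 4 + 4 + 3 + 3 = 98 min.
Lower bound: ⌈98/17⌉ = 6 tape sides.
A packing using 6 tape sides:
  side 1: 15 = 15
  side 2: 14 + 3 = 17
  side 3: 14 + 3 = 17
  side 4: 13 + 4 = 17
  side 5: 12 + 5 = 17
  side 6: 11 + 4 = 15
This matches the lower bound, so 6 is optimal.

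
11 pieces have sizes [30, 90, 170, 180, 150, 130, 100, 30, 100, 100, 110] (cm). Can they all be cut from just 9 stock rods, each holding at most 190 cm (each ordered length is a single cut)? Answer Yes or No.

Yes

A valid assignment using 8 stock rods:
  stock rod 1: 180 = 180
  stock rod 2: 170 = 170
  stock rod 3: 150 + 30 = 180
  stock rod 4: 130 + 30 = 160
  stock rod 5: 110 = 110
  stock rod 6: 100 + 90 = 190
  stock rod 7: 100 = 100
  stock rod 8: 100 = 100
That uses only 8 ≤ 9, so 9 stock rods are enough.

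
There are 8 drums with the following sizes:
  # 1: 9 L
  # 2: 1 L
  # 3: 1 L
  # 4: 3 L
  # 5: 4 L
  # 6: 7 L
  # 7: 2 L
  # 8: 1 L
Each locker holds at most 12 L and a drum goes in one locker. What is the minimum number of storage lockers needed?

Total = 9 + 7 + 4 + 3 + 2 + 1 + 1 + 1 = 28 L.
Lower bound: ⌈28/12⌉ = 3 storage lockers.
A packing using 3 storage lockers:
  locker 1: 9 + 3 = 12
  locker 2: 7 + 4 + 1 = 12
  locker 3: 2 + 1 + 1 = 4
This matches the lower bound, so 3 is optimal.

3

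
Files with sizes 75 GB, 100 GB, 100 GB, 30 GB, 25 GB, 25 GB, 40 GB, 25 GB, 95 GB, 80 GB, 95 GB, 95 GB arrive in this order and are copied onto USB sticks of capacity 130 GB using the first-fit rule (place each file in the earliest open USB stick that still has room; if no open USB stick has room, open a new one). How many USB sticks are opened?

7

  75 → USB stick 1 (new)  [load 75/130]
  100 → USB stick 2 (new)  [load 100/130]
  100 → USB stick 3 (new)  [load 100/130]
  30 → USB stick 1  [load 105/130]
  25 → USB stick 1  [load 130/130]
  25 → USB stick 2  [load 125/130]
  40 → USB stick 4 (new)  [load 40/130]
  25 → USB stick 3  [load 125/130]
  95 → USB stick 5 (new)  [load 95/130]
  80 → USB stick 4  [load 120/130]
  95 → USB stick 6 (new)  [load 95/130]
  95 → USB stick 7 (new)  [load 95/130]
7 USB sticks opened.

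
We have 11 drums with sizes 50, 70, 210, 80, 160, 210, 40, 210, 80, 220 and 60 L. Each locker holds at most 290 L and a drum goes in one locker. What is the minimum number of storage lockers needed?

Total = 220 + 210 + 210 + 210 + 160 + 80 + 80 + 70 + 60 + 50 + 40 = 1390 L.
Lower bound: ⌈1390/290⌉ = 5 storage lockers.
A packing using 5 storage lockers:
  locker 1: 220 + 70 = 290
  locker 2: 210 + 80 = 290
  locker 3: 210 + 80 = 290
  locker 4: 210 + 60 = 270
  locker 5: 160 + 50 + 40 = 250
This matches the lower bound, so 5 is optimal.

5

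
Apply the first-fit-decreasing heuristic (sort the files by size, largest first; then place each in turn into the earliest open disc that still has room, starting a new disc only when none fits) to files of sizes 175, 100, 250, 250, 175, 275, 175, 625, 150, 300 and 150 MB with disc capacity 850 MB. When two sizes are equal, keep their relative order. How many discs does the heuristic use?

4

Sorted descending: 625, 300, 275, 250, 250, 175, 175, 175, 150, 150, 100.
  625 → disc 1 (new)  [load 625/850]
  300 → disc 2 (new)  [load 300/850]
  275 → disc 2  [load 575/850]
  250 → disc 2  [load 825/850]
  250 → disc 3 (new)  [load 250/850]
  175 → disc 1  [load 800/850]
  175 → disc 3  [load 425/850]
  175 → disc 3  [load 600/850]
  150 → disc 3  [load 750/850]
  150 → disc 4 (new)  [load 150/850]
  100 → disc 3  [load 850/850]
4 discs opened.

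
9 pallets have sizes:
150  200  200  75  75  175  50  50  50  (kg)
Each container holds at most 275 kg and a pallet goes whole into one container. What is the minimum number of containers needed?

Total = 200 + 200 + 175 + 150 + 75 + 75 + 50 + 50 + 50 = 1025 kg.
Lower bound: ⌈1025/275⌉ = 4 containers.
A packing using 4 containers:
  container 1: 200 + 75 = 275
  container 2: 200 + 75 = 275
  container 3: 175 + 50 + 50 = 275
  container 4: 150 + 50 = 200
This matches the lower bound, so 4 is optimal.

4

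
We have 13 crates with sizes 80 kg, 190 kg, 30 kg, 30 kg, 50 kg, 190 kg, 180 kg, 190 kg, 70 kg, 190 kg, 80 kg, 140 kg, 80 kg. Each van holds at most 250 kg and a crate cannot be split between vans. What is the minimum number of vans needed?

7

Total = 190 + 190 + 190 + 190 + 180 + 140 + 80 + 80 + 80 + 70 + 50 + 30 + 30 = 1500 kg.
Lower bound: ⌈1500/250⌉ = 6 vans.
A packing using 7 vans:
  van 1: 190 + 50 = 240
  van 2: 190 + 30 + 30 = 250
  van 3: 190 = 190
  van 4: 190 = 190
  van 5: 180 + 70 = 250
  van 6: 140 + 80 = 220
  van 7: 80 + 80 = 160
No arrangement into 6 vans stays within capacity, so 7 is optimal.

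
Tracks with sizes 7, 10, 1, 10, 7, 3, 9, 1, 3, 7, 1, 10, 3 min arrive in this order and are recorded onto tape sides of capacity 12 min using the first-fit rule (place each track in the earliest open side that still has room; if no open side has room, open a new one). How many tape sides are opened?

  7 → side 1 (new)  [load 7/12]
  10 → side 2 (new)  [load 10/12]
  1 → side 1  [load 8/12]
  10 → side 3 (new)  [load 10/12]
  7 → side 4 (new)  [load 7/12]
  3 → side 1  [load 11/12]
  9 → side 5 (new)  [load 9/12]
  1 → side 1  [load 12/12]
  3 → side 4  [load 10/12]
  7 → side 6 (new)  [load 7/12]
  1 → side 2  [load 11/12]
  10 → side 7 (new)  [load 10/12]
  3 → side 5  [load 12/12]
7 tape sides opened.

7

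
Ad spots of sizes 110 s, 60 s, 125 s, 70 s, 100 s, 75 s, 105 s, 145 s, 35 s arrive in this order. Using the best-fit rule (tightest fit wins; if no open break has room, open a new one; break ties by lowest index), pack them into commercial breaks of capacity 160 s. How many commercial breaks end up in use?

  110 → break 1 (new)  [load 110/160]
  60 → break 2 (new)  [load 60/160]
  125 → break 3 (new)  [load 125/160]
  70 → break 2  [load 130/160]
  100 → break 4 (new)  [load 100/160]
  75 → break 5 (new)  [load 75/160]
  105 → break 6 (new)  [load 105/160]
  145 → break 7 (new)  [load 145/160]
  35 → break 3  [load 160/160]
7 commercial breaks opened.

7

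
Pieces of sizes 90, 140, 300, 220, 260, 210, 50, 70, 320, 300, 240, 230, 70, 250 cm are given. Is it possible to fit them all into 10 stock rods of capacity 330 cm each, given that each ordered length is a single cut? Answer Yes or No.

Yes

A valid assignment using 10 stock rods:
  stock rod 1: 320 = 320
  stock rod 2: 300 = 300
  stock rod 3: 300 = 300
  stock rod 4: 260 + 70 = 330
  stock rod 5: 250 + 70 = 320
  stock rod 6: 240 + 90 = 330
  stock rod 7: 230 + 50 = 280
  stock rod 8: 220 = 220
  stock rod 9: 210 = 210
  stock rod 10: 140 = 140
Every load is within 330 cm, so 10 stock rods suffice.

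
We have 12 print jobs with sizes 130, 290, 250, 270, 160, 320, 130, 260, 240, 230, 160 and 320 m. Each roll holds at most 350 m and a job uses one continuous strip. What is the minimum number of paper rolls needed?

Total = 320 + 320 + 290 + 270 + 260 + 250 + 240 + 230 + 160 + 160 + 130 + 130 = 2760 m.
Lower bound: ⌈2760/350⌉ = 8 paper rolls.
A packing using 10 paper rolls:
  roll 1: 320 = 320
  roll 2: 320 = 320
  roll 3: 290 = 290
  roll 4: 270 = 270
  roll 5: 260 = 260
  roll 6: 250 = 250
  roll 7: 240 = 240
  roll 8: 230 = 230
  roll 9: 160 + 160 = 320
  roll 10: 130 + 130 = 260
No arrangement into 9 paper rolls stays within capacity, so 10 is optimal.

10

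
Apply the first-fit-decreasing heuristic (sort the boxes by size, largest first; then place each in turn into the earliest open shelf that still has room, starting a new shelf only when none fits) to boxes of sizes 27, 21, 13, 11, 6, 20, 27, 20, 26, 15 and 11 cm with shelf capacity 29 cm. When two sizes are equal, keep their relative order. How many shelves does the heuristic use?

Sorted descending: 27, 27, 26, 21, 20, 20, 15, 13, 11, 11, 6.
  27 → shelf 1 (new)  [load 27/29]
  27 → shelf 2 (new)  [load 27/29]
  26 → shelf 3 (new)  [load 26/29]
  21 → shelf 4 (new)  [load 21/29]
  20 → shelf 5 (new)  [load 20/29]
  20 → shelf 6 (new)  [load 20/29]
  15 → shelf 7 (new)  [load 15/29]
  13 → shelf 7  [load 28/29]
  11 → shelf 8 (new)  [load 11/29]
  11 → shelf 8  [load 22/29]
  6 → shelf 4  [load 27/29]
8 shelves opened.

8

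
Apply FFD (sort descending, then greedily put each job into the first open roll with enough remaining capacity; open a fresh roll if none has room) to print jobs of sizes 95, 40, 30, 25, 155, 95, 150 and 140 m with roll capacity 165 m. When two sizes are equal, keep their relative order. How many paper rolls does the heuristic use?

Sorted descending: 155, 150, 140, 95, 95, 40, 30, 25.
  155 → roll 1 (new)  [load 155/165]
  150 → roll 2 (new)  [load 150/165]
  140 → roll 3 (new)  [load 140/165]
  95 → roll 4 (new)  [load 95/165]
  95 → roll 5 (new)  [load 95/165]
  40 → roll 4  [load 135/165]
  30 → roll 4  [load 165/165]
  25 → roll 3  [load 165/165]
5 paper rolls opened.

5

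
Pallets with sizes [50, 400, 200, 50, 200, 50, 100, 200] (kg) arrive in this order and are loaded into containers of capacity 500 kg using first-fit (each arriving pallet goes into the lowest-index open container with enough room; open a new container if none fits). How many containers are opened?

3

  50 → container 1 (new)  [load 50/500]
  400 → container 1  [load 450/500]
  200 → container 2 (new)  [load 200/500]
  50 → container 1  [load 500/500]
  200 → container 2  [load 400/500]
  50 → container 2  [load 450/500]
  100 → container 3 (new)  [load 100/500]
  200 → container 3  [load 300/500]
3 containers opened.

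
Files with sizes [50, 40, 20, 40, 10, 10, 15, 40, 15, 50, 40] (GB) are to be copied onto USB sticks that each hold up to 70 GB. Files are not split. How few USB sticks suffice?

6

Total = 50 + 50 + 40 + 40 + 40 + 40 + 20 + 15 + 15 + 10 + 10 = 330 GB.
Lower bound: ⌈330/70⌉ = 5 USB sticks.
Also, 6 files each exceed 35 GB, and no two of those can share a USB stick, so at least 6 USB sticks are needed.
A packing using 6 USB sticks:
  USB stick 1: 50 + 20 = 70
  USB stick 2: 50 + 15 = 65
  USB stick 3: 40 + 15 + 10 = 65
  USB stick 4: 40 + 10 = 50
  USB stick 5: 40 = 40
  USB stick 6: 40 = 40
This matches the lower bound, so 6 is optimal.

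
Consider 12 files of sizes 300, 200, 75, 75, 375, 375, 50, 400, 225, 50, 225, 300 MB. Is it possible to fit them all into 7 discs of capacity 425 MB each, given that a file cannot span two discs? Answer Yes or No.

A valid assignment using 7 discs:
  disc 1: 400 = 400
  disc 2: 375 + 50 = 425
  disc 3: 375 + 50 = 425
  disc 4: 300 + 75 = 375
  disc 5: 300 + 75 = 375
  disc 6: 225 + 200 = 425
  disc 7: 225 = 225
Every load is within 425 MB, so 7 discs suffice.

Yes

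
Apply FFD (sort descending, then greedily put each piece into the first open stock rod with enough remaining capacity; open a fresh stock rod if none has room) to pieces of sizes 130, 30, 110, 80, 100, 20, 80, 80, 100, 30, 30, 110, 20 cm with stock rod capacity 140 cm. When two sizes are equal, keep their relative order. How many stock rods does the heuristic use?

Sorted descending: 130, 110, 110, 100, 100, 80, 80, 80, 30, 30, 30, 20, 20.
  130 → stock rod 1 (new)  [load 130/140]
  110 → stock rod 2 (new)  [load 110/140]
  110 → stock rod 3 (new)  [load 110/140]
  100 → stock rod 4 (new)  [load 100/140]
  100 → stock rod 5 (new)  [load 100/140]
  80 → stock rod 6 (new)  [load 80/140]
  80 → stock rod 7 (new)  [load 80/140]
  80 → stock rod 8 (new)  [load 80/140]
  30 → stock rod 2  [load 140/140]
  30 → stock rod 3  [load 140/140]
  30 → stock rod 4  [load 130/140]
  20 → stock rod 5  [load 120/140]
  20 → stock rod 5  [load 140/140]
8 stock rods opened.

8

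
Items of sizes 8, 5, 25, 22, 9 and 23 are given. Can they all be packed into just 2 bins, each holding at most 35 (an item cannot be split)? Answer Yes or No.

No

Total = 92; ⌈92/35⌉ = 3.
At least 3 bins are required, but only 2 are allowed.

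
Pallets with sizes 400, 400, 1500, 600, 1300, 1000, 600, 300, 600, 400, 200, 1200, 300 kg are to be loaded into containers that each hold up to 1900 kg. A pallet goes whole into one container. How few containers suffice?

5

Total = 1500 + 1300 + 1200 + 1000 + 600 + 600 + 600 + 400 + 400 + 400 + 300 + 300 + 200 = 8800 kg.
Lower bound: ⌈8800/1900⌉ = 5 containers.
A packing using 5 containers:
  container 1: 1500 + 400 = 1900
  container 2: 1300 + 600 = 1900
  container 3: 1200 + 600 = 1800
  container 4: 1000 + 600 + 300 = 1900
  container 5: 400 + 400 + 300 + 200 = 1300
This matches the lower bound, so 5 is optimal.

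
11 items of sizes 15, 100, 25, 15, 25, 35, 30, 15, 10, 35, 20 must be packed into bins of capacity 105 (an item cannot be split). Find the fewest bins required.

Total = 100 + 35 + 35 + 30 + 25 + 25 + 20 + 15 + 15 + 15 + 10 = 325.
Lower bound: ⌈325/105⌉ = 4 bins.
A packing using 4 bins:
  bin 1: 100 = 100
  bin 2: 35 + 35 + 30 = 100
  bin 3: 25 + 25 + 20 + 15 + 15 = 100
  bin 4: 15 + 10 = 25
This matches the lower bound, so 4 is optimal.

4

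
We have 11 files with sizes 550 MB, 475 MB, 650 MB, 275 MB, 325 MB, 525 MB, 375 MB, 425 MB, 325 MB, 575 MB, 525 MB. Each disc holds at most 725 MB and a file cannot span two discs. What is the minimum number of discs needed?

Total = 650 + 575 + 550 + 525 + 525 + 475 + 425 + 375 + 325 + 325 + 275 = 5025 MB.
Lower bound: ⌈5025/725⌉ = 7 discs.
Also, 8 files each exceed 725/2 MB, and no two of those can share a disc, so at least 8 discs are needed.
A packing using 9 discs:
  disc 1: 650 = 650
  disc 2: 575 = 575
  disc 3: 550 = 550
  disc 4: 525 = 525
  disc 5: 525 = 525
  disc 6: 475 = 475
  disc 7: 425 + 275 = 700
  disc 8: 375 + 325 = 700
  disc 9: 325 = 325
No arrangement into 8 discs stays within capacity, so 9 is optimal.

9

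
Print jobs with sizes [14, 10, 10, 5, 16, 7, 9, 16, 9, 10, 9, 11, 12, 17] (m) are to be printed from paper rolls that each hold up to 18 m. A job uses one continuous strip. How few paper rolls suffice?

11

Total = 17 + 16 + 16 + 14 + 12 + 11 + 10 + 10 + 10 + 9 + 9 + 9 + 7 + 5 = 155 m.
Lower bound: ⌈155/18⌉ = 9 paper rolls.
A packing using 11 paper rolls:
  roll 1: 17 = 17
  roll 2: 16 = 16
  roll 3: 16 = 16
  roll 4: 14 = 14
  roll 5: 12 + 5 = 17
  roll 6: 11 + 7 = 18
  roll 7: 10 = 10
  roll 8: 10 = 10
  roll 9: 10 = 10
  roll 10: 9 + 9 = 18
  roll 11: 9 = 9
No arrangement into 10 paper rolls stays within capacity, so 11 is optimal.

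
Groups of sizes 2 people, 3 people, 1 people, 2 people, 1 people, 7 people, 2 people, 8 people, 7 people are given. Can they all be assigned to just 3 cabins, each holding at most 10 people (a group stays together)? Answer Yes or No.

No

Total = 33 people; ⌈33/10⌉ = 4.
At least 4 cabins are required, but only 3 are allowed.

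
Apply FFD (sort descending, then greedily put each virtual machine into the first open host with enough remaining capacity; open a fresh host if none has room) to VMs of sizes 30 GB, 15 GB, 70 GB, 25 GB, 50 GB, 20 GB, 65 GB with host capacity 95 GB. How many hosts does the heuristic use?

3

Sorted descending: 70, 65, 50, 30, 25, 20, 15.
  70 → host 1 (new)  [load 70/95]
  65 → host 2 (new)  [load 65/95]
  50 → host 3 (new)  [load 50/95]
  30 → host 2  [load 95/95]
  25 → host 1  [load 95/95]
  20 → host 3  [load 70/95]
  15 → host 3  [load 85/95]
3 hosts opened.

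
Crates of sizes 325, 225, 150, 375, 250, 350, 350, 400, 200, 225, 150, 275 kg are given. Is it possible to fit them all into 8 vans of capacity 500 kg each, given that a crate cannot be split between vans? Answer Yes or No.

Yes

A valid assignment using 8 vans:
  van 1: 400 = 400
  van 2: 375 = 375
  van 3: 350 + 150 = 500
  van 4: 350 + 150 = 500
  van 5: 325 = 325
  van 6: 275 + 225 = 500
  van 7: 250 + 225 = 475
  van 8: 200 = 200
Every load is within 500 kg, so 8 vans suffice.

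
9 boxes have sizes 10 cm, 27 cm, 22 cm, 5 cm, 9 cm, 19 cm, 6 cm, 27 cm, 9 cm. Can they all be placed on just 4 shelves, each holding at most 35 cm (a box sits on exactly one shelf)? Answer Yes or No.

Total = 134 cm; ⌈134/35⌉ = 4.
The bound of 4 does not rule out 4, but exhaustive search shows no assignment into 4 shelves of capacity 35 cm exists — the minimum is 5.

No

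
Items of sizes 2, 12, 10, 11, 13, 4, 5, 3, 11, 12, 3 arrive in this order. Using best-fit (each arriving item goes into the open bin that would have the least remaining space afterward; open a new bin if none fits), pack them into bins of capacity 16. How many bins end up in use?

6

  2 → bin 1 (new)  [load 2/16]
  12 → bin 1  [load 14/16]
  10 → bin 2 (new)  [load 10/16]
  11 → bin 3 (new)  [load 11/16]
  13 → bin 4 (new)  [load 13/16]
  4 → bin 3  [load 15/16]
  5 → bin 2  [load 15/16]
  3 → bin 4  [load 16/16]
  11 → bin 5 (new)  [load 11/16]
  12 → bin 6 (new)  [load 12/16]
  3 → bin 6  [load 15/16]
6 bins opened.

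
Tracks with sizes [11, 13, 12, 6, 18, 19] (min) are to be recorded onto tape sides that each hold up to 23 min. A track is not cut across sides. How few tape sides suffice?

Total = 19 + 18 + 13 + 12 + 11 + 6 = 79 min.
Lower bound: ⌈79/23⌉ = 4 tape sides.
A packing using 4 tape sides:
  side 1: 19 = 19
  side 2: 18 = 18
  side 3: 13 + 6 = 19
  side 4: 12 + 11 = 23
This matches the lower bound, so 4 is optimal.

4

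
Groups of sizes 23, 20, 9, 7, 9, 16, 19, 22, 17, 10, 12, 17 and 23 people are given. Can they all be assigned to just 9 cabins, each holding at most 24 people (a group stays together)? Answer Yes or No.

Total = 204 people; ⌈204/24⌉ = 9.
The bound of 9 does not rule out 9, but exhaustive search shows no assignment into 9 cabins of capacity 24 people exists — the minimum is 10.

No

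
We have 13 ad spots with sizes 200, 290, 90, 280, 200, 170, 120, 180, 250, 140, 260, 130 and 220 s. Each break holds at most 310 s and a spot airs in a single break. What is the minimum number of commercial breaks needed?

Total = 290 + 280 + 260 + 250 + 220 + 200 + 200 + 180 + 170 + 140 + 130 + 120 + 90 = 2530 s.
Lower bound: ⌈2530/310⌉ = 9 commercial breaks.
A packing using 10 commercial breaks:
  break 1: 290 = 290
  break 2: 280 = 280
  break 3: 260 = 260
  break 4: 250 = 250
  break 5: 220 + 90 = 310
  break 6: 200 = 200
  break 7: 200 = 200
  break 8: 180 + 130 = 310
  break 9: 170 + 140 = 310
  break 10: 120 = 120
No arrangement into 9 commercial breaks stays within capacity, so 10 is optimal.

10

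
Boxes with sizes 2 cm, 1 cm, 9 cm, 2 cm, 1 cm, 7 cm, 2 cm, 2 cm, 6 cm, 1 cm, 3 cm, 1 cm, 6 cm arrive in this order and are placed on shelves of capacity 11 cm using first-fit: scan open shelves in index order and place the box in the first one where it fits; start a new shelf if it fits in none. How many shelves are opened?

  2 → shelf 1 (new)  [load 2/11]
  1 → shelf 1  [load 3/11]
  9 → shelf 2 (new)  [load 9/11]
  2 → shelf 1  [load 5/11]
  1 → shelf 1  [load 6/11]
  7 → shelf 3 (new)  [load 7/11]
  2 → shelf 1  [load 8/11]
  2 → shelf 1  [load 10/11]
  6 → shelf 4 (new)  [load 6/11]
  1 → shelf 1  [load 11/11]
  3 → shelf 3  [load 10/11]
  1 → shelf 2  [load 10/11]
  6 → shelf 5 (new)  [load 6/11]
5 shelves opened.

5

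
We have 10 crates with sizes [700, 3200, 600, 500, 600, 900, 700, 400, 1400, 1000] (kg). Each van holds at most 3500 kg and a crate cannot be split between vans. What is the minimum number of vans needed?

3

Total = 3200 + 1400 + 1000 + 900 + 700 + 700 + 600 + 600 + 500 + 400 = 10000 kg.
Lower bound: ⌈10000/3500⌉ = 3 vans.
A packing using 3 vans:
  van 1: 3200 = 3200
  van 2: 1400 + 1000 + 900 = 3300
  van 3: 700 + 700 + 600 + 600 + 500 + 400 = 3500
This matches the lower bound, so 3 is optimal.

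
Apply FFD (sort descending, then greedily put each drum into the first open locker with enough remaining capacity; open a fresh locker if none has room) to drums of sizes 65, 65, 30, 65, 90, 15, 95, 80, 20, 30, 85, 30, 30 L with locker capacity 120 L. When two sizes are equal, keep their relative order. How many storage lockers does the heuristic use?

Sorted descending: 95, 90, 85, 80, 65, 65, 65, 30, 30, 30, 30, 20, 15.
  95 → locker 1 (new)  [load 95/120]
  90 → locker 2 (new)  [load 90/120]
  85 → locker 3 (new)  [load 85/120]
  80 → locker 4 (new)  [load 80/120]
  65 → locker 5 (new)  [load 65/120]
  65 → locker 6 (new)  [load 65/120]
  65 → locker 7 (new)  [load 65/120]
  30 → locker 2  [load 120/120]
  30 → locker 3  [load 115/120]
  30 → locker 4  [load 110/120]
  30 → locker 5  [load 95/120]
  20 → locker 1  [load 115/120]
  15 → locker 5  [load 110/120]
7 storage lockers opened.

7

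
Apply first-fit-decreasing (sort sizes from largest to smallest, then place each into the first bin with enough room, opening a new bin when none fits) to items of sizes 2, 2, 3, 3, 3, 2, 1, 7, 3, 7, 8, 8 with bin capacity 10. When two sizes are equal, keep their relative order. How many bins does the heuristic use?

Sorted descending: 8, 8, 7, 7, 3, 3, 3, 3, 2, 2, 2, 1.
  8 → bin 1 (new)  [load 8/10]
  8 → bin 2 (new)  [load 8/10]
  7 → bin 3 (new)  [load 7/10]
  7 → bin 4 (new)  [load 7/10]
  3 → bin 3  [load 10/10]
  3 → bin 4  [load 10/10]
  3 → bin 5 (new)  [load 3/10]
  3 → bin 5  [load 6/10]
  2 → bin 1  [load 10/10]
  2 → bin 2  [load 10/10]
  2 → bin 5  [load 8/10]
  1 → bin 5  [load 9/10]
5 bins opened.

5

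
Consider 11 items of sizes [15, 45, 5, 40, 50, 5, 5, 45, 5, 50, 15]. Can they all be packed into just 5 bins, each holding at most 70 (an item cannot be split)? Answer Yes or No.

Yes

A valid assignment using 5 bins:
  bin 1: 50 + 15 + 5 = 70
  bin 2: 50 + 15 + 5 = 70
  bin 3: 45 + 5 + 5 = 55
  bin 4: 45 = 45
  bin 5: 40 = 40
Every load is within 70, so 5 bins suffice.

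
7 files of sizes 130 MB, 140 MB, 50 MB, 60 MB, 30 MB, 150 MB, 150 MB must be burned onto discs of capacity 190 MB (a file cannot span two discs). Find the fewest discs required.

Total = 150 + 150 + 140 + 130 + 60 + 50 + 30 = 710 MB.
Lower bound: ⌈710/190⌉ = 4 discs.
A packing using 4 discs:
  disc 1: 150 + 30 = 180
  disc 2: 150 = 150
  disc 3: 140 + 50 = 190
  disc 4: 130 + 60 = 190
This matches the lower bound, so 4 is optimal.

4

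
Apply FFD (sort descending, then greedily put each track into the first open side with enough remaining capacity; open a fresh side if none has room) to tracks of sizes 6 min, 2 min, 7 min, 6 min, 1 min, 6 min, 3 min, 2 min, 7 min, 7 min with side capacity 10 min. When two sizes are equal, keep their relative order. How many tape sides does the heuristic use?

Sorted descending: 7, 7, 7, 6, 6, 6, 3, 2, 2, 1.
  7 → side 1 (new)  [load 7/10]
  7 → side 2 (new)  [load 7/10]
  7 → side 3 (new)  [load 7/10]
  6 → side 4 (new)  [load 6/10]
  6 → side 5 (new)  [load 6/10]
  6 → side 6 (new)  [load 6/10]
  3 → side 1  [load 10/10]
  2 → side 2  [load 9/10]
  2 → side 3  [load 9/10]
  1 → side 2  [load 10/10]
6 tape sides opened.

6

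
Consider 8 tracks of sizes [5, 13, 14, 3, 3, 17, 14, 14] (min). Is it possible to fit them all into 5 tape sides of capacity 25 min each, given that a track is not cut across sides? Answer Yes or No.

A valid assignment using 5 tape sides:
  side 1: 17 + 5 + 3 = 25
  side 2: 14 + 3 = 17
  side 3: 14 = 14
  side 4: 14 = 14
  side 5: 13 = 13
Every load is within 25 min, so 5 tape sides suffice.

Yes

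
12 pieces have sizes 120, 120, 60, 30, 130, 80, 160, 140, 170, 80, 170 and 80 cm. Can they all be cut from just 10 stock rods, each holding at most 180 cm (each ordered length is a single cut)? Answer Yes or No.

A valid assignment using 9 stock rods:
  stock rod 1: 170 = 170
  stock rod 2: 170 = 170
  stock rod 3: 160 = 160
  stock rod 4: 140 + 30 = 170
  stock rod 5: 130 = 130
  stock rod 6: 120 + 60 = 180
  stock rod 7: 120 = 120
  stock rod 8: 80 + 80 = 160
  stock rod 9: 80 = 80
That uses only 9 ≤ 10, so 10 stock rods are enough.

Yes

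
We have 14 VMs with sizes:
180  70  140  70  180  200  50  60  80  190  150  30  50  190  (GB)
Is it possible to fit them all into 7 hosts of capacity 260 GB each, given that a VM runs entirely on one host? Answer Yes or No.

Yes

A valid assignment using 7 hosts:
  host 1: 200 + 60 = 260
  host 2: 190 + 70 = 260
  host 3: 190 + 70 = 260
  host 4: 180 + 80 = 260
  host 5: 180 + 50 + 30 = 260
  host 6: 150 + 50 = 200
  host 7: 140 = 140
Every load is within 260 GB, so 7 hosts suffice.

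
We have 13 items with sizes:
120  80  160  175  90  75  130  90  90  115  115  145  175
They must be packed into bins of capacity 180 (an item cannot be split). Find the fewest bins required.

Total = 175 + 175 + 160 + 145 + 130 + 120 + 115 + 115 + 90 + 90 + 90 + 80 + 75 = 1560.
Lower bound: ⌈1560/180⌉ = 9 bins.
A packing using 11 bins:
  bin 1: 175 = 175
  bin 2: 175 = 175
  bin 3: 160 = 160
  bin 4: 145 = 145
  bin 5: 130 = 130
  bin 6: 120 = 120
  bin 7: 115 = 115
  bin 8: 115 = 115
  bin 9: 90 + 90 = 180
  bin 10: 90 + 80 = 170
  bin 11: 75 = 75
No arrangement into 10 bins stays within capacity, so 11 is optimal.

11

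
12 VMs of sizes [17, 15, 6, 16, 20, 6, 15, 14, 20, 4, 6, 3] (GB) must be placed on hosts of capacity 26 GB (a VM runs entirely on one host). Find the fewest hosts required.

Total = 20 + 20 + 17 + 16 + 15 + 15 + 14 + 6 + 6 + 6 + 4 + 3 = 142 GB.
Lower bound: ⌈142/26⌉ = 6 hosts.
Also, 7 VMs each exceed 13 GB, and no two of those can share a host, so at least 7 hosts are needed.
A packing using 7 hosts:
  host 1: 20 + 6 = 26
  host 2: 20 + 6 = 26
  host 3: 17 + 6 + 3 = 26
  host 4: 16 + 4 = 20
  host 5: 15 = 15
  host 6: 15 = 15
  host 7: 14 = 14
This matches the lower bound, so 7 is optimal.

7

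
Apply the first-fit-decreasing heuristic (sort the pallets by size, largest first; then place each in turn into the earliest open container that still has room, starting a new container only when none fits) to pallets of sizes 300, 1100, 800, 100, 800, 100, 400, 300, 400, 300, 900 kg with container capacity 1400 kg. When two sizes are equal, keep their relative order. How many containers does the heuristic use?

Sorted descending: 1100, 900, 800, 800, 400, 400, 300, 300, 300, 100, 100.
  1100 → container 1 (new)  [load 1100/1400]
  900 → container 2 (new)  [load 900/1400]
  800 → container 3 (new)  [load 800/1400]
  800 → container 4 (new)  [load 800/1400]
  400 → container 2  [load 1300/1400]
  400 → container 3  [load 1200/1400]
  300 → container 1  [load 1400/1400]
  300 → container 4  [load 1100/1400]
  300 → container 4  [load 1400/1400]
  100 → container 2  [load 1400/1400]
  100 → container 3  [load 1300/1400]
4 containers opened.

4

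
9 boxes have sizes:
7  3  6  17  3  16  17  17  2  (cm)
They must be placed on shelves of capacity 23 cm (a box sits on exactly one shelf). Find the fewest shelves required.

Total = 17 + 17 + 17 + 16 + 7 + 6 + 3 + 3 + 2 = 88 cm.
Lower bound: ⌈88/23⌉ = 4 shelves.
A packing using 4 shelves:
  shelf 1: 17 + 6 = 23
  shelf 2: 17 + 3 + 3 = 23
  shelf 3: 17 + 2 = 19
  shelf 4: 16 + 7 = 23
This matches the lower bound, so 4 is optimal.

4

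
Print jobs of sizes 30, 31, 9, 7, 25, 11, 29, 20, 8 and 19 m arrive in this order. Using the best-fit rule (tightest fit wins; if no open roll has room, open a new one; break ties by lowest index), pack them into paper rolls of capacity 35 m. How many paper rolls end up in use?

  30 → roll 1 (new)  [load 30/35]
  31 → roll 2 (new)  [load 31/35]
  9 → roll 3 (new)  [load 9/35]
  7 → roll 3  [load 16/35]
  25 → roll 4 (new)  [load 25/35]
  11 → roll 3  [load 27/35]
  29 → roll 5 (new)  [load 29/35]
  20 → roll 6 (new)  [load 20/35]
  8 → roll 3  [load 35/35]
  19 → roll 7 (new)  [load 19/35]
7 paper rolls opened.

7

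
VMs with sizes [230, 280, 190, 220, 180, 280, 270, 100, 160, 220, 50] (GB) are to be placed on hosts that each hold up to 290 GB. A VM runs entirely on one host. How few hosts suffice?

9

Total = 280 + 280 + 270 + 230 + 220 + 220 + 190 + 180 + 160 + 100 + 50 = 2180 GB.
Lower bound: ⌈2180/290⌉ = 8 hosts.
Also, 9 VMs each exceed 145 GB, and no two of those can share a host, so at least 9 hosts are needed.
A packing using 9 hosts:
  host 1: 280 = 280
  host 2: 280 = 280
  host 3: 270 = 270
  host 4: 230 + 50 = 280
  host 5: 220 = 220
  host 6: 220 = 220
  host 7: 190 + 100 = 290
  host 8: 180 = 180
  host 9: 160 = 160
This matches the lower bound, so 9 is optimal.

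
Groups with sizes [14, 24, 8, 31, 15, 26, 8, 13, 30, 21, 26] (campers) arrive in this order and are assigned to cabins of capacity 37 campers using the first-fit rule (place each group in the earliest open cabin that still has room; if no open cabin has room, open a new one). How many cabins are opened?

  14 → cabin 1 (new)  [load 14/37]
  24 → cabin 2 (new)  [load 24/37]
  8 → cabin 1  [load 22/37]
  31 → cabin 3 (new)  [load 31/37]
  15 → cabin 1  [load 37/37]
  26 → cabin 4 (new)  [load 26/37]
  8 → cabin 2  [load 32/37]
  13 → cabin 5 (new)  [load 13/37]
  30 → cabin 6 (new)  [load 30/37]
  21 → cabin 5  [load 34/37]
  26 → cabin 7 (new)  [load 26/37]
7 cabins opened.

7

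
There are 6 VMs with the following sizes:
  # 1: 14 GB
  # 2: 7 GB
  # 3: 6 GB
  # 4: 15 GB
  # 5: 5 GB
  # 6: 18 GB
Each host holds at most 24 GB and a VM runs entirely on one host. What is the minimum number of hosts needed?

Total = 18 + 15 + 14 + 7 + 6 + 5 = 65 GB.
Lower bound: ⌈65/24⌉ = 3 hosts.
A packing using 3 hosts:
  host 1: 18 + 6 = 24
  host 2: 15 + 7 = 22
  host 3: 14 + 5 = 19
This matches the lower bound, so 3 is optimal.

3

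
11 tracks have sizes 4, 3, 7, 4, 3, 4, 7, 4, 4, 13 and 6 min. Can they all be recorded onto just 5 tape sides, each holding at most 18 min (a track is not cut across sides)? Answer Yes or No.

A valid assignment using 4 tape sides:
  side 1: 13 + 4 = 17
  side 2: 7 + 7 + 4 = 18
  side 3: 6 + 4 + 4 + 4 = 18
  side 4: 3 + 3 = 6
That uses only 4 ≤ 5, so 5 tape sides are enough.

Yes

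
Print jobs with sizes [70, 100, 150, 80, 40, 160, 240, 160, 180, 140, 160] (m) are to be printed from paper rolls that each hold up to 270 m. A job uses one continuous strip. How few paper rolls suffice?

7

Total = 240 + 180 + 160 + 160 + 160 + 150 + 140 + 100 + 80 + 70 + 40 = 1480 m.
Lower bound: ⌈1480/270⌉ = 6 paper rolls.
Also, 7 print jobs each exceed 135 m, and no two of those can share a roll, so at least 7 paper rolls are needed.
A packing using 7 paper rolls:
  roll 1: 240 = 240
  roll 2: 180 + 80 = 260
  roll 3: 160 + 100 = 260
  roll 4: 160 + 70 + 40 = 270
  roll 5: 160 = 160
  roll 6: 150 = 150
  roll 7: 140 = 140
This matches the lower bound, so 7 is optimal.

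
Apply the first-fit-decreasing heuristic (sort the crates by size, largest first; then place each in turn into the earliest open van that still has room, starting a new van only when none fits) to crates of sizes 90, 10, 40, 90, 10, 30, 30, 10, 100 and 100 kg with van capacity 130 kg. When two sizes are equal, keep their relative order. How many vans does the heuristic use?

Sorted descending: 100, 100, 90, 90, 40, 30, 30, 10, 10, 10.
  100 → van 1 (new)  [load 100/130]
  100 → van 2 (new)  [load 100/130]
  90 → van 3 (new)  [load 90/130]
  90 → van 4 (new)  [load 90/130]
  40 → van 3  [load 130/130]
  30 → van 1  [load 130/130]
  30 → van 2  [load 130/130]
  10 → van 4  [load 100/130]
  10 → van 4  [load 110/130]
  10 → van 4  [load 120/130]
4 vans opened.

4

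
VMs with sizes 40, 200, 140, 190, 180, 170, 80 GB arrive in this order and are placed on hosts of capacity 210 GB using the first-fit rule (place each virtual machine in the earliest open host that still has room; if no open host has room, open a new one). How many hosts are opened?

  40 → host 1 (new)  [load 40/210]
  200 → host 2 (new)  [load 200/210]
  140 → host 1  [load 180/210]
  190 → host 3 (new)  [load 190/210]
  180 → host 4 (new)  [load 180/210]
  170 → host 5 (new)  [load 170/210]
  80 → host 6 (new)  [load 80/210]
6 hosts opened.

6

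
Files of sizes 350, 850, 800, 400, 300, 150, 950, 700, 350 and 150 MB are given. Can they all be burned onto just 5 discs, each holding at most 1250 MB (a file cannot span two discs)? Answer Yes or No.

Yes

A valid assignment using 5 discs:
  disc 1: 950 + 300 = 1250
  disc 2: 850 + 400 = 1250
  disc 3: 800 + 350 = 1150
  disc 4: 700 + 350 + 150 = 1200
  disc 5: 150 = 150
Every load is within 1250 MB, so 5 discs suffice.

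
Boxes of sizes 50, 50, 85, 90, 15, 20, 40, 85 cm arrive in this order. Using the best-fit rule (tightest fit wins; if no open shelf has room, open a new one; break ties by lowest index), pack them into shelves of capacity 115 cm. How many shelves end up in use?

  50 → shelf 1 (new)  [load 50/115]
  50 → shelf 1  [load 100/115]
  85 → shelf 2 (new)  [load 85/115]
  90 → shelf 3 (new)  [load 90/115]
  15 → shelf 1  [load 115/115]
  20 → shelf 3  [load 110/115]
  40 → shelf 4 (new)  [load 40/115]
  85 → shelf 5 (new)  [load 85/115]
5 shelves opened.

5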